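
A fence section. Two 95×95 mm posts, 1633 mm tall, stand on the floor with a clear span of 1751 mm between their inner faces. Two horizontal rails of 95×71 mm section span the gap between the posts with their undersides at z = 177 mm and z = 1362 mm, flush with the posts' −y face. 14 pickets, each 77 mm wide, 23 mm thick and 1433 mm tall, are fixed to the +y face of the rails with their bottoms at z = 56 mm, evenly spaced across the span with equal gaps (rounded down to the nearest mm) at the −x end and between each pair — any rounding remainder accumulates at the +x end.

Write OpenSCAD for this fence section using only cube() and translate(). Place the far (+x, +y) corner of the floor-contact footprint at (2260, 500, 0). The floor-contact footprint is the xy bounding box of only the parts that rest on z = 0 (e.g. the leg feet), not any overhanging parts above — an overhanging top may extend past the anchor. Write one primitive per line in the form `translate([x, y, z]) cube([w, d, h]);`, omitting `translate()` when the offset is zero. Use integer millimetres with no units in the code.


translate([319, 405, 0]) cube([95, 95, 1633]);
translate([2165, 405, 0]) cube([95, 95, 1633]);
translate([414, 405, 177]) cube([1751, 95, 71]);
translate([414, 405, 1362]) cube([1751, 95, 71]);
translate([458, 500, 56]) cube([77, 23, 1433]);
translate([579, 500, 56]) cube([77, 23, 1433]);
translate([700, 500, 56]) cube([77, 23, 1433]);
translate([821, 500, 56]) cube([77, 23, 1433]);
translate([942, 500, 56]) cube([77, 23, 1433]);
translate([1063, 500, 56]) cube([77, 23, 1433]);
translate([1184, 500, 56]) cube([77, 23, 1433]);
translate([1305, 500, 56]) cube([77, 23, 1433]);
translate([1426, 500, 56]) cube([77, 23, 1433]);
translate([1547, 500, 56]) cube([77, 23, 1433]);
translate([1668, 500, 56]) cube([77, 23, 1433]);
translate([1789, 500, 56]) cube([77, 23, 1433]);
translate([1910, 500, 56]) cube([77, 23, 1433]);
translate([2031, 500, 56]) cube([77, 23, 1433]);


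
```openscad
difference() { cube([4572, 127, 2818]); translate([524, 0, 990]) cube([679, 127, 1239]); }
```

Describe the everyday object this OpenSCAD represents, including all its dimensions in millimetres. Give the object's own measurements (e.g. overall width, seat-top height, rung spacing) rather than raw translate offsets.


A wall 4572 mm long (x), 127 mm thick (y), 2818 mm tall, with a rectangular window opening cut through it. The opening is 679 mm wide and 1239 mm tall; its sill is at z = 990 mm and its near (−x) edge is 524 mm from the wall's −x end. The opening passes through the full wall thickness.


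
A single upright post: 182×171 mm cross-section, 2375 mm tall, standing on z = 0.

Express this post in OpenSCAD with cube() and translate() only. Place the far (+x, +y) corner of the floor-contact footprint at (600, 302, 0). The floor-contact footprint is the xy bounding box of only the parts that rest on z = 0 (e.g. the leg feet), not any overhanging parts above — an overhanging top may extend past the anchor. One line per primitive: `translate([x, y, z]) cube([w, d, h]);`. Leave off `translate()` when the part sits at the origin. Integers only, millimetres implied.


translate([418, 131, 0]) cube([182, 171, 2375]);


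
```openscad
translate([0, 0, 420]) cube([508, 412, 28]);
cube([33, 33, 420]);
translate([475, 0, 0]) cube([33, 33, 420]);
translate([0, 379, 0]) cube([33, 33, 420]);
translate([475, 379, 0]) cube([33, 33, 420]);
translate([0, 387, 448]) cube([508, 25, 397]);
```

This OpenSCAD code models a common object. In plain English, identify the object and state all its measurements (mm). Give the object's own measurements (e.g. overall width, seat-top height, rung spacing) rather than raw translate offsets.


A chair. The seat is a 508×412×28 mm slab with its top at z = 448 mm, on four 33×33 mm corner legs (flush with the seat edges, standing on z = 0). A flat backrest 25 mm thick, 397 mm tall, spans the full seat width and rises from the seat top along its +y edge, rear face flush with the rear of the seat.


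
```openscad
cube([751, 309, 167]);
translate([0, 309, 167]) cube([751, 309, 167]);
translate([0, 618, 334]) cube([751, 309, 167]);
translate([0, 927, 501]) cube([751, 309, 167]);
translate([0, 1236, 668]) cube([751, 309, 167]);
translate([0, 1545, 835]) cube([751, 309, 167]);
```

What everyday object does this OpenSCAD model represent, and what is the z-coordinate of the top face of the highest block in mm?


A staircase. The total rise is 1002 mm.

6 identical blocks, each offset up and back from the previous — a staircase. Each step is 167 mm tall and there are 6 of them, so the total rise is 6 × 167 = 1002 mm.


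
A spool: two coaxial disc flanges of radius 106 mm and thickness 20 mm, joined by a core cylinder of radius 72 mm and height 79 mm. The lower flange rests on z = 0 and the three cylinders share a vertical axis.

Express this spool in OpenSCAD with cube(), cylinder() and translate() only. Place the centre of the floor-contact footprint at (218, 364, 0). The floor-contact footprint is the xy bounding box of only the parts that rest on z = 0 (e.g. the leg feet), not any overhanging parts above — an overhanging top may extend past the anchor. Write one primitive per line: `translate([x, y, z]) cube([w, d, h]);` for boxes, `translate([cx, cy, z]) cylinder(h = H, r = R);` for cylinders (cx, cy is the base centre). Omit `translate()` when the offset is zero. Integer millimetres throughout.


translate([218, 364, 0]) cylinder(h = 20, r = 106);
translate([218, 364, 20]) cylinder(h = 79, r = 72);
translate([218, 364, 99]) cylinder(h = 20, r = 106);


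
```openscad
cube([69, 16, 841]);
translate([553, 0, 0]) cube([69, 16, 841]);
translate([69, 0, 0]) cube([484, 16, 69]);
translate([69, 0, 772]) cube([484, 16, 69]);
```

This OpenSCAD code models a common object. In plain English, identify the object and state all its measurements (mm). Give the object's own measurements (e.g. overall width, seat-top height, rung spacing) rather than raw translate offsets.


A rectangular picture frame lying in the x–z plane (depth along y). The opening is 484 mm wide (x) by 703 mm tall (z), surrounded by a border 69 mm wide on all four sides. The frame is 16 mm deep and is made of two full-height vertical stiles with two horizontal rails fitted between them.


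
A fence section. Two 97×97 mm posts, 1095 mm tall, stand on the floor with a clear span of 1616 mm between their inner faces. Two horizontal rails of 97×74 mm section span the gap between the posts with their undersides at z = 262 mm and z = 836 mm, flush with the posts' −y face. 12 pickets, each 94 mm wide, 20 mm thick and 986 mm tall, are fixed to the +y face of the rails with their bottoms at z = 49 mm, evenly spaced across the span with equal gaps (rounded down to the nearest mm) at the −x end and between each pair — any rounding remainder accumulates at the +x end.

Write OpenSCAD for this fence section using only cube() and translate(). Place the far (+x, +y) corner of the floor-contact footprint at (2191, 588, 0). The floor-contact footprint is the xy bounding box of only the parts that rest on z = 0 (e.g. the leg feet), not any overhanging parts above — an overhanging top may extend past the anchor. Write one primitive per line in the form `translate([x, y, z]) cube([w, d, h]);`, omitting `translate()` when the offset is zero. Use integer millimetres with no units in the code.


translate([381, 491, 0]) cube([97, 97, 1095]);
translate([2094, 491, 0]) cube([97, 97, 1095]);
translate([478, 491, 262]) cube([1616, 97, 74]);
translate([478, 491, 836]) cube([1616, 97, 74]);
translate([515, 588, 49]) cube([94, 20, 986]);
translate([646, 588, 49]) cube([94, 20, 986]);
translate([777, 588, 49]) cube([94, 20, 986]);
translate([908, 588, 49]) cube([94, 20, 986]);
translate([1039, 588, 49]) cube([94, 20, 986]);
translate([1170, 588, 49]) cube([94, 20, 986]);
translate([1301, 588, 49]) cube([94, 20, 986]);
translate([1432, 588, 49]) cube([94, 20, 986]);
translate([1563, 588, 49]) cube([94, 20, 986]);
translate([1694, 588, 49]) cube([94, 20, 986]);
translate([1825, 588, 49]) cube([94, 20, 986]);
translate([1956, 588, 49]) cube([94, 20, 986]);


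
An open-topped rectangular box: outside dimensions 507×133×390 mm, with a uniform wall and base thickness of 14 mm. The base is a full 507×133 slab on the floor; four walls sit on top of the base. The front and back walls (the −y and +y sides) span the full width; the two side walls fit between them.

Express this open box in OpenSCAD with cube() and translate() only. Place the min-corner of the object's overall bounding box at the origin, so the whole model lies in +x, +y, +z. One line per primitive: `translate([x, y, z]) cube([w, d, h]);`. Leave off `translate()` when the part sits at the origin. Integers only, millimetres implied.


cube([507, 133, 14]);
translate([0, 0, 14]) cube([507, 14, 376]);
translate([0, 119, 14]) cube([507, 14, 376]);
translate([0, 14, 14]) cube([14, 105, 376]);
translate([493, 14, 14]) cube([14, 105, 376]);


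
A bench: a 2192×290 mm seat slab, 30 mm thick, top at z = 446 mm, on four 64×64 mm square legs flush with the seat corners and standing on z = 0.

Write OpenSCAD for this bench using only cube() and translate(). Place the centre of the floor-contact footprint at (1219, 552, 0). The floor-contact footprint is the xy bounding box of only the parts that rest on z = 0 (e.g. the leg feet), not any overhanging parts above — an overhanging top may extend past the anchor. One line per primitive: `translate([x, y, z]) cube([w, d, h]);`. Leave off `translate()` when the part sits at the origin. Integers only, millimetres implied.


translate([123, 407, 416]) cube([2192, 290, 30]);
translate([123, 407, 0]) cube([64, 64, 416]);
translate([123, 633, 0]) cube([64, 64, 416]);
translate([2251, 407, 0]) cube([64, 64, 416]);
translate([2251, 633, 0]) cube([64, 64, 416]);


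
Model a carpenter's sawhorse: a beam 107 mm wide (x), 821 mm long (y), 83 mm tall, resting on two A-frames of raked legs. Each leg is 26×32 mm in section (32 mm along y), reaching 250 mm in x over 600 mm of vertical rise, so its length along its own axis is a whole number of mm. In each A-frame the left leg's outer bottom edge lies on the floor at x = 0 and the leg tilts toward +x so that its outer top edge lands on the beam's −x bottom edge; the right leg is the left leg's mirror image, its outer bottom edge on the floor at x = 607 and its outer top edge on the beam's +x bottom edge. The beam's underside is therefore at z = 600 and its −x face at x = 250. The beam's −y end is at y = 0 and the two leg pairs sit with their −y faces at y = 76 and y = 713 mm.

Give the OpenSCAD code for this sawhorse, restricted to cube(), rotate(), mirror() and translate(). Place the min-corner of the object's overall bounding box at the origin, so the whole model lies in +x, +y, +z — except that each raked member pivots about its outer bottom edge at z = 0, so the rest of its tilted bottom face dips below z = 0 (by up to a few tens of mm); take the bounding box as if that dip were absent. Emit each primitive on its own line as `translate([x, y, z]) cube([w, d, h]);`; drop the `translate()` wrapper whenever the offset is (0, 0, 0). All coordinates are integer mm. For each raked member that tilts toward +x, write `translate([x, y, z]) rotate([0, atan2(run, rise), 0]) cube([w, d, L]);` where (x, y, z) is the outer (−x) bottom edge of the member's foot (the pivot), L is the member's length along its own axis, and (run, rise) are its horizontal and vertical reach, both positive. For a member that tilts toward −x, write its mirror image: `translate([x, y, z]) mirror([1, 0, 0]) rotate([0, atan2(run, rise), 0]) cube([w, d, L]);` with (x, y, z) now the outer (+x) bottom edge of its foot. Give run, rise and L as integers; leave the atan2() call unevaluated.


translate([250, 0, 600]) cube([107, 821, 83]);
translate([0, 76, 0]) rotate([0, atan2(250, 600), 0]) cube([26, 32, 650]);
translate([607, 76, 0]) mirror([1, 0, 0]) rotate([0, atan2(250, 600), 0]) cube([26, 32, 650]);
translate([0, 713, 0]) rotate([0, atan2(250, 600), 0]) cube([26, 32, 650]);
translate([607, 713, 0]) mirror([1, 0, 0]) rotate([0, atan2(250, 600), 0]) cube([26, 32, 650]);


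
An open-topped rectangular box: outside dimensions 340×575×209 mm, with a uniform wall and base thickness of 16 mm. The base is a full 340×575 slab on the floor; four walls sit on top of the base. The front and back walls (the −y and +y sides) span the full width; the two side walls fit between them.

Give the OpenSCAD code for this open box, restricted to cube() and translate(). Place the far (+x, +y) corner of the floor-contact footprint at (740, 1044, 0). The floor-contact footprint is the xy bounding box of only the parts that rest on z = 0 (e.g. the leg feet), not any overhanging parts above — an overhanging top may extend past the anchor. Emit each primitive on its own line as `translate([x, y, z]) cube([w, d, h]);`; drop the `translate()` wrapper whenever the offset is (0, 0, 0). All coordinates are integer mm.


translate([400, 469, 0]) cube([340, 575, 16]);
translate([400, 469, 16]) cube([340, 16, 193]);
translate([400, 1028, 16]) cube([340, 16, 193]);
translate([400, 485, 16]) cube([16, 543, 193]);
translate([724, 485, 16]) cube([16, 543, 193]);


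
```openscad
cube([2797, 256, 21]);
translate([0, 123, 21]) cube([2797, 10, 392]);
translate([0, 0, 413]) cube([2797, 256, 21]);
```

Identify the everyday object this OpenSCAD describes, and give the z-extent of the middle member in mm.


An I-beam. The web height is 392 mm.

Two wide flanges with a thin centred web — an I-beam. Overall 434 mm minus two 21 mm flanges gives a web of 434 − 2·21 = 392 mm.


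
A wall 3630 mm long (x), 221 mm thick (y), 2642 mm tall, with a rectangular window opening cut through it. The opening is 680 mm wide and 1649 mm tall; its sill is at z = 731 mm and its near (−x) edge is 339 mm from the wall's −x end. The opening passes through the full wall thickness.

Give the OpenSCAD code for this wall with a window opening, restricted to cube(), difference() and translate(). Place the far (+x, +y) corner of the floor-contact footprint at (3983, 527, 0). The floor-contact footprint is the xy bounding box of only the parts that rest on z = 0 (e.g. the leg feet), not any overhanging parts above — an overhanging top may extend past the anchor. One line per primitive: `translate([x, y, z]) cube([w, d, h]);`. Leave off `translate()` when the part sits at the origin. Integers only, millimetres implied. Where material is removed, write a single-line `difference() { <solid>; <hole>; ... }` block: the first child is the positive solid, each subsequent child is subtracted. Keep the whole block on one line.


difference() { translate([353, 306, 0]) cube([3630, 221, 2642]); translate([692, 306, 731]) cube([680, 221, 1649]); }


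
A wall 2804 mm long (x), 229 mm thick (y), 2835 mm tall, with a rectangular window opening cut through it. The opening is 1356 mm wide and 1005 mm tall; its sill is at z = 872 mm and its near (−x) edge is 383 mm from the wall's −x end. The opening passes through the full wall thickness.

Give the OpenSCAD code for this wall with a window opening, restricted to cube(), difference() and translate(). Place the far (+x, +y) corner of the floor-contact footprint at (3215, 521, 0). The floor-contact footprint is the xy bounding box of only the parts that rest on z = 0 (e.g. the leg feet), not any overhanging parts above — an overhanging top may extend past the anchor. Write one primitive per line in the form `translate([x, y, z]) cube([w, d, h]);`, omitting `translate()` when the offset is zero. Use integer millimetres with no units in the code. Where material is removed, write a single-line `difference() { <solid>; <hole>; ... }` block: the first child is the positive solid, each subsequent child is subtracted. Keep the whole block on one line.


difference() { translate([411, 292, 0]) cube([2804, 229, 2835]); translate([794, 292, 872]) cube([1356, 229, 1005]); }


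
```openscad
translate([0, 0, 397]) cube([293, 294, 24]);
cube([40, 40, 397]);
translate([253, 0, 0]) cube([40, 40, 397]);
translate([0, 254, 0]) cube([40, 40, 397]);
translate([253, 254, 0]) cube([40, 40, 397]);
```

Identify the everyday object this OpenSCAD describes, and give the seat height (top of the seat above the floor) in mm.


A stool. The seat height is 421 mm.

A 293×294×24 slab at z = 397 on four corner posts — a stool. The seat top is 397 + 24 = 421 mm.


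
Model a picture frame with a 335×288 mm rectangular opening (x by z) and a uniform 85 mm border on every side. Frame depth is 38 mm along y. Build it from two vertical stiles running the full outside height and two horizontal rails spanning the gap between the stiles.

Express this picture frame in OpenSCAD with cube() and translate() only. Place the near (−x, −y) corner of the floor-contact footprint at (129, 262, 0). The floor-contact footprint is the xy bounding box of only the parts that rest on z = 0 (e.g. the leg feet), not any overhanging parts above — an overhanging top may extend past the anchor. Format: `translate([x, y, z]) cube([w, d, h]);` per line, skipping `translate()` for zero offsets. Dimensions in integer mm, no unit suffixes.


translate([129, 262, 0]) cube([85, 38, 458]);
translate([549, 262, 0]) cube([85, 38, 458]);
translate([214, 262, 0]) cube([335, 38, 85]);
translate([214, 262, 373]) cube([335, 38, 85]);


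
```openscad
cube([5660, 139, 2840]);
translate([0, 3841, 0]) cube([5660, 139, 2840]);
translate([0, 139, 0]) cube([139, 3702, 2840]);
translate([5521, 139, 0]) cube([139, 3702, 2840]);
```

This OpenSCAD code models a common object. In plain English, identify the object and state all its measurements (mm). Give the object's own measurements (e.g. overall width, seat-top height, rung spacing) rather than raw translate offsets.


The wall frame of a small rectangular building: four walls, each 2840 mm tall and 139 mm thick, enclosing a footprint 5660 mm (x) by 3980 mm (y) outside-to-outside, with no floor or roof. The front and back walls (the −y and +y sides) span the full width; the two side walls fit between them.


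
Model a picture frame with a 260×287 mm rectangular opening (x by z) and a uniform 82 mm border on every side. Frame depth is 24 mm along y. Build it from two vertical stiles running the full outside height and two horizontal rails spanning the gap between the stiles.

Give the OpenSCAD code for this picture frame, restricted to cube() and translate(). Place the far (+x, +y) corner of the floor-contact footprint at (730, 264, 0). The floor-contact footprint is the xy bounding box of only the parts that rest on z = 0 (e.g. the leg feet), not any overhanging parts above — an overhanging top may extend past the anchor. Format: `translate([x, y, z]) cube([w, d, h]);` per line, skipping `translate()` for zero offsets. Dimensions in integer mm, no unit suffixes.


translate([306, 240, 0]) cube([82, 24, 451]);
translate([648, 240, 0]) cube([82, 24, 451]);
translate([388, 240, 0]) cube([260, 24, 82]);
translate([388, 240, 369]) cube([260, 24, 82]);


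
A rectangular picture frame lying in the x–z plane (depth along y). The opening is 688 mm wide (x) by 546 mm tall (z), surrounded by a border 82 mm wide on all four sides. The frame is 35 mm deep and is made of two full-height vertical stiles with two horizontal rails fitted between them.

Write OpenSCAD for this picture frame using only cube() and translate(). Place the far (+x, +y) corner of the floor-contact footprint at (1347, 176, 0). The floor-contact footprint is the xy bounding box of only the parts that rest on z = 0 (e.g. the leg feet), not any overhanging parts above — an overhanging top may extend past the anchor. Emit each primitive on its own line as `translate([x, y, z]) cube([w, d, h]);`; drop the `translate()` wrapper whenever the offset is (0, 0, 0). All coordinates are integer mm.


translate([495, 141, 0]) cube([82, 35, 710]);
translate([1265, 141, 0]) cube([82, 35, 710]);
translate([577, 141, 0]) cube([688, 35, 82]);
translate([577, 141, 628]) cube([688, 35, 82]);


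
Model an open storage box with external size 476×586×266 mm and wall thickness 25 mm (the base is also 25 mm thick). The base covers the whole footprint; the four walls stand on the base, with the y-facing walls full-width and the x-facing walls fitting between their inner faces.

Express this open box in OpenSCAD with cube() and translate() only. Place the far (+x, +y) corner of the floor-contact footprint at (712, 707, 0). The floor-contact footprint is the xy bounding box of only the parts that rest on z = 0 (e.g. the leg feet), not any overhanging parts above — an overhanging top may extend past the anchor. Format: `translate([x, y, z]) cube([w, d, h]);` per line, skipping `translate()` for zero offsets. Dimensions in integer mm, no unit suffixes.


translate([236, 121, 0]) cube([476, 586, 25]);
translate([236, 121, 25]) cube([476, 25, 241]);
translate([236, 682, 25]) cube([476, 25, 241]);
translate([236, 146, 25]) cube([25, 536, 241]);
translate([687, 146, 25]) cube([25, 536, 241]);


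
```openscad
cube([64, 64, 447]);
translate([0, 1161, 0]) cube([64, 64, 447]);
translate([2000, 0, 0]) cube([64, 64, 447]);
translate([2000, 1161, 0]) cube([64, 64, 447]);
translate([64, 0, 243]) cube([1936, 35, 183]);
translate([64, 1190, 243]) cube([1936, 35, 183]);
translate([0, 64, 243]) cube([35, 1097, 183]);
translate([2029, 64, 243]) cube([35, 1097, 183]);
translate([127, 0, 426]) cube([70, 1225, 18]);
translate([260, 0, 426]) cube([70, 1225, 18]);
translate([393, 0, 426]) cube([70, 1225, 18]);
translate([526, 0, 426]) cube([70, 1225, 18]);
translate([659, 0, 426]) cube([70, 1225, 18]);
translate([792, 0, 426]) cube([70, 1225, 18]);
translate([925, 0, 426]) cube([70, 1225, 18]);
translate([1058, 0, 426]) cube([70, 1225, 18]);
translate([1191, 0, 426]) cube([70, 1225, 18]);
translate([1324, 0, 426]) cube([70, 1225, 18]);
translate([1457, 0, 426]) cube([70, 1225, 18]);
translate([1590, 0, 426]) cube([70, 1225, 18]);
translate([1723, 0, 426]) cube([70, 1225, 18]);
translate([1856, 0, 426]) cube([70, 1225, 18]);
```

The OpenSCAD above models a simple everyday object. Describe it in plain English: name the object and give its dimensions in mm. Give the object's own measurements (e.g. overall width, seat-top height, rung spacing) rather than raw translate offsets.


A bed frame 2064 mm long (x) by 1225 mm wide (y). Four 64×64 mm corner posts, 447 mm tall, at the corners of the footprint. Four rails of 35 mm thickness and 183 mm height run between adjacent posts with their undersides at z = 243 mm, their outer faces flush with the outside of the frame (the two x-running rails run between the posts' inner faces; the two y-running rails run between the posts' inner faces). 14 slats, each 70 mm wide (x) and 18 mm thick, lie across the top of the two x-running rails, running the full 1225 mm width of the frame in y; along x they sit between the end posts with a 63 mm gap after the −x posts and between neighbouring slats, leaving 74 mm before the +x posts.


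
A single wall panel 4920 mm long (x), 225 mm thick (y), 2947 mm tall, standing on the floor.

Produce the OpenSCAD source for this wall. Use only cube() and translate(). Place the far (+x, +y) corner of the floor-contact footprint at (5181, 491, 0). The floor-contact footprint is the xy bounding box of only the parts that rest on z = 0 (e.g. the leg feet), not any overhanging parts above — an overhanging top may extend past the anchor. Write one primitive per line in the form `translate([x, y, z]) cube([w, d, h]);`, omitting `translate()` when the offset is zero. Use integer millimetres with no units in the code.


translate([261, 266, 0]) cube([4920, 225, 2947]);


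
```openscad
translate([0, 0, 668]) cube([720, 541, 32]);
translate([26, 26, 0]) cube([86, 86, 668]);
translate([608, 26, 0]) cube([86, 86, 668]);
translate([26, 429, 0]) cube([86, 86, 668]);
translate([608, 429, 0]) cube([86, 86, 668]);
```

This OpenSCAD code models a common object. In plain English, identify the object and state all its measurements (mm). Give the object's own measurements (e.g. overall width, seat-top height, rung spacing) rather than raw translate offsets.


A table: top 720 mm (x) × 541 mm (y), 32 mm thick, upper face at z = 700 mm, on four 86×86 mm square legs, each inset 26 mm from the nearest pair of top edges from z = 0 to the bottom of the top.


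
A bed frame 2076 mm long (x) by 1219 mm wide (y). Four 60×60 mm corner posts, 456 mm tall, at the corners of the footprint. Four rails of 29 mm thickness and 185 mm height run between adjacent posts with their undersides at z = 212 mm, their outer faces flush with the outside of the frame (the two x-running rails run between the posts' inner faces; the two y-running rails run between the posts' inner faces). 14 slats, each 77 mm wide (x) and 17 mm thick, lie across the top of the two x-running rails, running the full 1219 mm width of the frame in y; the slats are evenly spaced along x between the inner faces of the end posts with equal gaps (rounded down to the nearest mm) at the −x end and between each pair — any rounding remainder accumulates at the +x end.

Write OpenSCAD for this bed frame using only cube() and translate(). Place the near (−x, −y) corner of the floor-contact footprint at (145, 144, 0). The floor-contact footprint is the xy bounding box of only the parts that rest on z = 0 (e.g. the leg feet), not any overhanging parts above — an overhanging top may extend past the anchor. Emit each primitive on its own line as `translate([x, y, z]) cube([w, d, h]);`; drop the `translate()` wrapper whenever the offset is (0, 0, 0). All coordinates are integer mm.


// slat z = rail_z + rail_h = 212 + 185 = 397
// slat gap = ⌊(1956 − 14·77) / 15⌋ = 58
translate([145, 144, 0]) cube([60, 60, 456]);
translate([145, 1303, 0]) cube([60, 60, 456]);
translate([2161, 144, 0]) cube([60, 60, 456]);
translate([2161, 1303, 0]) cube([60, 60, 456]);
translate([205, 144, 212]) cube([1956, 29, 185]);
translate([205, 1334, 212]) cube([1956, 29, 185]);
translate([145, 204, 212]) cube([29, 1099, 185]);
translate([2192, 204, 212]) cube([29, 1099, 185]);
translate([263, 144, 397]) cube([77, 1219, 17]);
translate([398, 144, 397]) cube([77, 1219, 17]);
translate([533, 144, 397]) cube([77, 1219, 17]);
translate([668, 144, 397]) cube([77, 1219, 17]);
translate([803, 144, 397]) cube([77, 1219, 17]);
translate([938, 144, 397]) cube([77, 1219, 17]);
translate([1073, 144, 397]) cube([77, 1219, 17]);
translate([1208, 144, 397]) cube([77, 1219, 17]);
translate([1343, 144, 397]) cube([77, 1219, 17]);
translate([1478, 144, 397]) cube([77, 1219, 17]);
translate([1613, 144, 397]) cube([77, 1219, 17]);
translate([1748, 144, 397]) cube([77, 1219, 17]);
translate([1883, 144, 397]) cube([77, 1219, 17]);
translate([2018, 144, 397]) cube([77, 1219, 17]);


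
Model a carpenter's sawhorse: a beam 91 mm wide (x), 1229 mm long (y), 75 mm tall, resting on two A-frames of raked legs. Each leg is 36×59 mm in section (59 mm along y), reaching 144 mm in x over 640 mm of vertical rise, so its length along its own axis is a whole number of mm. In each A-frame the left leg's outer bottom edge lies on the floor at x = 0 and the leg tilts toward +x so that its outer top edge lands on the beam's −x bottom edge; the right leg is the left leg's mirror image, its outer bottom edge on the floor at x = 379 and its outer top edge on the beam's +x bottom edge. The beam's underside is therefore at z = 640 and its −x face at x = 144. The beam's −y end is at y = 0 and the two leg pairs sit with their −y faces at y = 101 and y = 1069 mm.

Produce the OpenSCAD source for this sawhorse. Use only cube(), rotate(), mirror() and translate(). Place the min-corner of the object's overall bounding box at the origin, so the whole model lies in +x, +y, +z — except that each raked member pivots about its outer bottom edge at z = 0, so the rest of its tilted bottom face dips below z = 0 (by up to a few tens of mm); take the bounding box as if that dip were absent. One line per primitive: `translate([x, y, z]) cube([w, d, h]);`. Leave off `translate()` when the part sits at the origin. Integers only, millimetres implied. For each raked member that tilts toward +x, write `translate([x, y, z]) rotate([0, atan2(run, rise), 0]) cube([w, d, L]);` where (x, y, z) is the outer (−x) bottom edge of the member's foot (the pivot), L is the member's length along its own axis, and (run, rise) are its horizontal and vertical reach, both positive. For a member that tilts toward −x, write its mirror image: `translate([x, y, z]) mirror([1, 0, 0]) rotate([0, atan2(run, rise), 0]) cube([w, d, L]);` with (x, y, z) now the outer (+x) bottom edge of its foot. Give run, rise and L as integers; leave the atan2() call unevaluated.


translate([144, 0, 640]) cube([91, 1229, 75]);
translate([0, 101, 0]) rotate([0, atan2(144, 640), 0]) cube([36, 59, 656]);
translate([379, 101, 0]) mirror([1, 0, 0]) rotate([0, atan2(144, 640), 0]) cube([36, 59, 656]);
translate([0, 1069, 0]) rotate([0, atan2(144, 640), 0]) cube([36, 59, 656]);
translate([379, 1069, 0]) mirror([1, 0, 0]) rotate([0, atan2(144, 640), 0]) cube([36, 59, 656]);


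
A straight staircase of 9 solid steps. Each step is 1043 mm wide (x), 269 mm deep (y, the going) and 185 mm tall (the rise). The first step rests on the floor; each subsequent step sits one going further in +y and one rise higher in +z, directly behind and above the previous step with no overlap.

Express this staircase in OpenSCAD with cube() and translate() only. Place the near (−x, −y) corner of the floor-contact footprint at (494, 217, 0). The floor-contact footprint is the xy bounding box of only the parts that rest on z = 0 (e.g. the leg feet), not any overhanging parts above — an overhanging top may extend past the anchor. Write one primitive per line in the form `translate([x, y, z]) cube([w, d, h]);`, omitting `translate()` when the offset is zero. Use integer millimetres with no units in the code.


translate([494, 217, 0]) cube([1043, 269, 185]);
translate([494, 486, 185]) cube([1043, 269, 185]);
translate([494, 755, 370]) cube([1043, 269, 185]);
translate([494, 1024, 555]) cube([1043, 269, 185]);
translate([494, 1293, 740]) cube([1043, 269, 185]);
translate([494, 1562, 925]) cube([1043, 269, 185]);
translate([494, 1831, 1110]) cube([1043, 269, 185]);
translate([494, 2100, 1295]) cube([1043, 269, 185]);
translate([494, 2369, 1480]) cube([1043, 269, 185]);


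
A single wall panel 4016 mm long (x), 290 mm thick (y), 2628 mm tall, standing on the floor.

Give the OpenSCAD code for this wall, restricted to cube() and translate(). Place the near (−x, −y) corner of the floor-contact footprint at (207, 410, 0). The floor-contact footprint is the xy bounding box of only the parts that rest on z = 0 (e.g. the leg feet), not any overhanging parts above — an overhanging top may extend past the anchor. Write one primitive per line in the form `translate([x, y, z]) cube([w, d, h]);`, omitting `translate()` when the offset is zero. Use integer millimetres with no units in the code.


translate([207, 410, 0]) cube([4016, 290, 2628]);


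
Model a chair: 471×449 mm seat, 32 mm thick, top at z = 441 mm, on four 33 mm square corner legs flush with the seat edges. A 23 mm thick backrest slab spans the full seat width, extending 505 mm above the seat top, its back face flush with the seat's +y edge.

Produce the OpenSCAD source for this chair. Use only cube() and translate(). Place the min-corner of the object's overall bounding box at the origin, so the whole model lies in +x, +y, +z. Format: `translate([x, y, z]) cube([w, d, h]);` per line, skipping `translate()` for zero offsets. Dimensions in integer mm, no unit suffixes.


// leg_h = 441 - 32 = 409
translate([0, 0, 409]) cube([471, 449, 32]);
cube([33, 33, 409]);
translate([438, 0, 0]) cube([33, 33, 409]);
translate([0, 416, 0]) cube([33, 33, 409]);
translate([438, 416, 0]) cube([33, 33, 409]);
translate([0, 426, 441]) cube([471, 23, 505]);


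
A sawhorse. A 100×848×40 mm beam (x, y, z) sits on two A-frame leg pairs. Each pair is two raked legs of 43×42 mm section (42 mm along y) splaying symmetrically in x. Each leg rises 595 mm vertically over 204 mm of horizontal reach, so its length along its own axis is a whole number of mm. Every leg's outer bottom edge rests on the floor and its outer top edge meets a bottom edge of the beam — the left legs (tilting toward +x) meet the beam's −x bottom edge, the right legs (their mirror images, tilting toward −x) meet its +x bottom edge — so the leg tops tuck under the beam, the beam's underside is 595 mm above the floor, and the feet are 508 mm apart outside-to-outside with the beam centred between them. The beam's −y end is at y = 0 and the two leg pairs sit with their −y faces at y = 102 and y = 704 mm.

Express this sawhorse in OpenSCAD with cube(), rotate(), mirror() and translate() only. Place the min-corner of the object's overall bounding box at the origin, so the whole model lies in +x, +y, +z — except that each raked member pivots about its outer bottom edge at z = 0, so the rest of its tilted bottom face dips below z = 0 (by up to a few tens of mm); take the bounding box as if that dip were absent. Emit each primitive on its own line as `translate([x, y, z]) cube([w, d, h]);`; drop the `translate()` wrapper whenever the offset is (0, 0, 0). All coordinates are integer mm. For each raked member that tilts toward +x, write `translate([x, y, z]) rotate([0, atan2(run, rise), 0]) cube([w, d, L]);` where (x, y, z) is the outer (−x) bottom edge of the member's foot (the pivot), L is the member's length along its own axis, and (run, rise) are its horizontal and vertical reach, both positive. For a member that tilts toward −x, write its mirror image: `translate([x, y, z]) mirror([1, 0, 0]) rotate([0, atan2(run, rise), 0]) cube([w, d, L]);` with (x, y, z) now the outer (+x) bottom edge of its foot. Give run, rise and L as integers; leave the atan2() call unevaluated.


translate([204, 0, 595]) cube([100, 848, 40]);
translate([0, 102, 0]) rotate([0, atan2(204, 595), 0]) cube([43, 42, 629]);
translate([508, 102, 0]) mirror([1, 0, 0]) rotate([0, atan2(204, 595), 0]) cube([43, 42, 629]);
translate([0, 704, 0]) rotate([0, atan2(204, 595), 0]) cube([43, 42, 629]);
translate([508, 704, 0]) mirror([1, 0, 0]) rotate([0, atan2(204, 595), 0]) cube([43, 42, 629]);


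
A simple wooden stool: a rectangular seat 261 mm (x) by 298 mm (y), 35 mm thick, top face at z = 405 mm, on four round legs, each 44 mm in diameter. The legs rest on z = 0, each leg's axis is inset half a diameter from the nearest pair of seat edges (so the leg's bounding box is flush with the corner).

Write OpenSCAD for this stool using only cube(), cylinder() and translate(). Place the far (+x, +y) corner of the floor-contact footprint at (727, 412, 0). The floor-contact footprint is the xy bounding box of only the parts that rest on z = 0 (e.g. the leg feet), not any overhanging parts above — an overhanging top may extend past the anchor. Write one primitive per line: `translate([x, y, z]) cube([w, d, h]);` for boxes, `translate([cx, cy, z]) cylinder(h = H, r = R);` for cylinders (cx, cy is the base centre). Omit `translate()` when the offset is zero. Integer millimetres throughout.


// leg_h = 405 - 35 = 370
translate([466, 114, 370]) cube([261, 298, 35]);
translate([488, 136, 0]) cylinder(h = 370, r = 22);
translate([705, 136, 0]) cylinder(h = 370, r = 22);
translate([488, 390, 0]) cylinder(h = 370, r = 22);
translate([705, 390, 0]) cylinder(h = 370, r = 22);


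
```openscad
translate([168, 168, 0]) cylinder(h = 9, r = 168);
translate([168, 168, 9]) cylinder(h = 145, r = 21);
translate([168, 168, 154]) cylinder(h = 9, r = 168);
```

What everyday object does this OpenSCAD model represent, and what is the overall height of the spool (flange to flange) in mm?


A spool. The overall height is 163 mm.

Three coaxial cylinders, large–small–large — a spool. Two 9 mm flanges and a 145 mm core give 9 + 145 + 9 = 163 mm.


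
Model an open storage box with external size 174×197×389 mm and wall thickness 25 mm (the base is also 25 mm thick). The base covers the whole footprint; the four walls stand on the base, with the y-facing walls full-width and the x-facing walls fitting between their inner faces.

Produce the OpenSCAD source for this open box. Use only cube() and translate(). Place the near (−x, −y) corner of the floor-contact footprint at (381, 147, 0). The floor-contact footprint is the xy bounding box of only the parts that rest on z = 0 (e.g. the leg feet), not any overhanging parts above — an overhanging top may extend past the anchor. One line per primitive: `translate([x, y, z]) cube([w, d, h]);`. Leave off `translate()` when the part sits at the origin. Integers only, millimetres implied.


translate([381, 147, 0]) cube([174, 197, 25]);
translate([381, 147, 25]) cube([174, 25, 364]);
translate([381, 319, 25]) cube([174, 25, 364]);
translate([381, 172, 25]) cube([25, 147, 364]);
translate([530, 172, 25]) cube([25, 147, 364]);


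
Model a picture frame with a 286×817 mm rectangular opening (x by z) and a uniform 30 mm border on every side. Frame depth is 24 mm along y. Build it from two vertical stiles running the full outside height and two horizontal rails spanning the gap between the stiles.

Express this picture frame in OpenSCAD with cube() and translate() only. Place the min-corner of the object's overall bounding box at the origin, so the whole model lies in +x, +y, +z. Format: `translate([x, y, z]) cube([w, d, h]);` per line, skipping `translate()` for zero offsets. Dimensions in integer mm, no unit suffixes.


cube([30, 24, 877]);
translate([316, 0, 0]) cube([30, 24, 877]);
translate([30, 0, 0]) cube([286, 24, 30]);
translate([30, 0, 847]) cube([286, 24, 30]);


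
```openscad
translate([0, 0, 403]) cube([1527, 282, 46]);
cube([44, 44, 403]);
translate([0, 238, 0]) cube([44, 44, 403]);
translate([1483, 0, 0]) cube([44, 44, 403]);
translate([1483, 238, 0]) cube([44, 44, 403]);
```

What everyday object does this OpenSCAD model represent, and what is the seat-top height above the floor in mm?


A bench. The seat-top height is 449 mm.

A long slab on four corner posts — a bench. The slab sits at z = 403 with thickness 46, so the top is 403 + 46 = 449 mm.


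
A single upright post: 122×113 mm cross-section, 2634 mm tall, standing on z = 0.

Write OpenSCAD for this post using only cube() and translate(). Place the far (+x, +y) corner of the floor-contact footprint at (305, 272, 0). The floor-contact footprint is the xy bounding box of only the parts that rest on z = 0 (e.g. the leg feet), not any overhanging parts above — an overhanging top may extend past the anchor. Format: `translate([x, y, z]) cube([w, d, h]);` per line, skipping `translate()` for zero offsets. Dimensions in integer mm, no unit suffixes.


translate([183, 159, 0]) cube([122, 113, 2634]);


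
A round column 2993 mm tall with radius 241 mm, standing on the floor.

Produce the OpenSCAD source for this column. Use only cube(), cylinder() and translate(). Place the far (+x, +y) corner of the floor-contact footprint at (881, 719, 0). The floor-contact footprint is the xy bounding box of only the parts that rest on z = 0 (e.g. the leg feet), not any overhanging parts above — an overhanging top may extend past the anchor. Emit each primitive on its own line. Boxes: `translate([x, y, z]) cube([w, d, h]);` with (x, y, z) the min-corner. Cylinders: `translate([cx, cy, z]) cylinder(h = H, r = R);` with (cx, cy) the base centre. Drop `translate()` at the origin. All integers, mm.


translate([640, 478, 0]) cylinder(h = 2993, r = 241);


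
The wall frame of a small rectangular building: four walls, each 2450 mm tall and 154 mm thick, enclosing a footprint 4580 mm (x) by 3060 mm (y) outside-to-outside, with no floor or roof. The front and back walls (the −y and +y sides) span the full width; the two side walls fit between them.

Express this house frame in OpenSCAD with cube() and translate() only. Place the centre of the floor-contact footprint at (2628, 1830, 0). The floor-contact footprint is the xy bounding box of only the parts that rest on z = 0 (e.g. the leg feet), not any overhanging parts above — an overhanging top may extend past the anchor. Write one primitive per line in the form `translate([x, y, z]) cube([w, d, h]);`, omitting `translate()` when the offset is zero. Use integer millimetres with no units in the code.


translate([338, 300, 0]) cube([4580, 154, 2450]);
translate([338, 3206, 0]) cube([4580, 154, 2450]);
translate([338, 454, 0]) cube([154, 2752, 2450]);
translate([4764, 454, 0]) cube([154, 2752, 2450]);
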